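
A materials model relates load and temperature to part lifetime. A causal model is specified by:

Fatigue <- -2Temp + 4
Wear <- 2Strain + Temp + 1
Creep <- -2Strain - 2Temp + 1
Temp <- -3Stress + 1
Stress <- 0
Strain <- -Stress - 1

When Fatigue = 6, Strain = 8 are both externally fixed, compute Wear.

The joint intervention fixes Fatigue = 6, Strain = 8, removing each variable's own equation.
Temp = -3Stress + 1  [with Stress=0]  = 1
Wear = 2Strain + Temp + 1  [with Strain=8, Temp=1]  = 18

18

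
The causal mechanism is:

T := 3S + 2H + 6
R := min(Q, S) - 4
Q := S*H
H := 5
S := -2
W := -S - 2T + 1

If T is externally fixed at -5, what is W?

13

The intervention breaks the incoming arrows to T: T := 3S + 2H + 6 no longer applies, and T = -5.
W = -S - 2T + 1  [with S=-2, T=-5]  = 13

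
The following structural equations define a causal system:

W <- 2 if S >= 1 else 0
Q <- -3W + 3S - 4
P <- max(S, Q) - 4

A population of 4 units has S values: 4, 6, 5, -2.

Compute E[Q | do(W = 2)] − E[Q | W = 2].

-5.25

Under do(W=2), W's equation is replaced by W=2 for every unit. Per-unit Q: 2, 8, 5, -16. Mean = -0.25.
Conditioning on W=2 selects the 3 unit(s) with S ∈ {4, 6, 5}. Their Q values: 2, 8, 5. Mean = 5.
Difference = -0.25 − 5 = -5.25.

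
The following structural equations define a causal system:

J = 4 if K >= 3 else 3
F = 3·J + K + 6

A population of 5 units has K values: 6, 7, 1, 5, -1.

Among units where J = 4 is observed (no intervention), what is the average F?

Conditioning on J=4 selects the 3 unit(s) with K ∈ {6, 7, 5}. Their F values: 24, 25, 23. Mean = 24.

24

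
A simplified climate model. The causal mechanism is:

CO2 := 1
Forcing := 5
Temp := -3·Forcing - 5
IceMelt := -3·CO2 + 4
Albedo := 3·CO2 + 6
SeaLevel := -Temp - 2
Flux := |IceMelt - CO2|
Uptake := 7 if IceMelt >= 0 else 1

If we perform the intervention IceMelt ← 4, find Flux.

The intervention breaks the incoming arrows to IceMelt: IceMelt := -3·CO2 + 4 no longer applies, and IceMelt = 4.
Flux = |IceMelt - CO2|  [with IceMelt=4, CO2=1]  = 3

3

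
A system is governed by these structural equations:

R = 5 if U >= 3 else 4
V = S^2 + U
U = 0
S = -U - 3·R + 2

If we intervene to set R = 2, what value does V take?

Under do(R=2), the mechanism R = 5 if U >= 3 else 4 is discarded; R is fixed at 2.
S = -U - 3·R + 2  [with U=0, R=2]  = -4
V = S^2 + U  [with S=-4, U=0]  = 16

16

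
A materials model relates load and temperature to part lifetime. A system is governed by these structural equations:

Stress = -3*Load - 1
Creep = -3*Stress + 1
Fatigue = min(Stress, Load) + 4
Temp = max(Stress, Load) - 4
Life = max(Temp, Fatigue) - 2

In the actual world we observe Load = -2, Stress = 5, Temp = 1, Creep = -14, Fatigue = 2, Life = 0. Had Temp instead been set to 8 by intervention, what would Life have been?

The intervention breaks the incoming arrows to Temp: Temp = max(Stress, Load) - 4 no longer applies, and Temp = 8.
Stress = -3*Load - 1  [with Load=-2]  = 5
Fatigue = min(Stress, Load) + 4  [with Stress=5, Load=-2]  = 2
Life = max(Temp, Fatigue) - 2  [with Temp=8, Fatigue=2]  = 6

6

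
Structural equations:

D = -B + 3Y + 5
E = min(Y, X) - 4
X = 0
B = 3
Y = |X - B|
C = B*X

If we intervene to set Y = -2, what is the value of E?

The intervention breaks the incoming arrows to Y: Y = |X - B| no longer applies, and Y = -2.
E = min(Y, X) - 4  [with Y=-2, X=0]  = -6

-6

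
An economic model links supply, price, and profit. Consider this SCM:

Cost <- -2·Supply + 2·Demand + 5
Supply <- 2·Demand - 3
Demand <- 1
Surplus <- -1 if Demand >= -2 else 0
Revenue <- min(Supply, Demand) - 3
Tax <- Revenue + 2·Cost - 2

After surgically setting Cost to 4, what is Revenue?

The intervention breaks the incoming arrows to Cost: Cost <- -2·Supply + 2·Demand + 5 no longer applies, and Cost = 4.
Revenue is not downstream of the intervention, so its value is determined by the original equations.
Supply = 2·Demand - 3  [with Demand=1]  = -1
Revenue = min(Supply, Demand) - 3  [with Supply=-1, Demand=1]  = -4

-4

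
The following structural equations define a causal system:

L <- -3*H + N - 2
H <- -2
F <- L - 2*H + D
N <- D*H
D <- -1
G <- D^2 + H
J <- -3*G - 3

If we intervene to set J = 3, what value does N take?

2

do(J=3) replaces the equation J <- -3*G - 3 with the constant J = 3.
No directed path runs from J to N, so N keeps its natural value.
N = D*H  [with D=-1, H=-2]  = 2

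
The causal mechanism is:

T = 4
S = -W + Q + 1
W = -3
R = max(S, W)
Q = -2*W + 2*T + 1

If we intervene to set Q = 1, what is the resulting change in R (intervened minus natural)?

do(Q=1) replaces the equation Q = -2*W + 2*T + 1 with the constant Q = 1.
S = -W + Q + 1  [with W=-3, Q=1]  = 5
R = max(S, W)  [with S=5, W=-3]  = 5
Without intervention: Q = -2*W + 2*T + 1  [with W=-3, T=4]  = 15; S = -W + Q + 1  [with W=-3, Q=15]  = 19; R = max(S, W)  [with S=19, W=-3]  = 19.
Change = 5 − 19 = -14.

-14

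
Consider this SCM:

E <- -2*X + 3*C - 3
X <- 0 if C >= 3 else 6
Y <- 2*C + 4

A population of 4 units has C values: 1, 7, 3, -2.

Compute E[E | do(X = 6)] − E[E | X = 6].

Under do(X=6), X's equation is replaced by X=6 for every unit. Per-unit E: -12, 6, -6, -21. Mean = -8.25.
Conditioning on X=6 selects the 2 unit(s) with C ∈ {1, -2}. Their E values: -12, -21. Mean = -16.5.
Difference = -8.25 − (-16.5) = 8.25.

8.25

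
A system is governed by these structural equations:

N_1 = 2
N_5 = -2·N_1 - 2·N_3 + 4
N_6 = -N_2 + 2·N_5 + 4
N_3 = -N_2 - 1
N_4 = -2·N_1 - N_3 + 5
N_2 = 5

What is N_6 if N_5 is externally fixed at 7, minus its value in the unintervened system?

-10

The intervention breaks the incoming arrows to N_5: N_5 = -2·N_1 - 2·N_3 + 4 no longer applies, and N_5 = 7.
N_6 = -N_2 + 2·N_5 + 4  [with N_2=5, N_5=7]  = 13
Without intervention: N_3 = -N_2 - 1  [with N_2=5]  = -6; N_5 = -2·N_1 - 2·N_3 + 4  [with N_1=2, N_3=-6]  = 12; N_6 = -N_2 + 2·N_5 + 4  [with N_2=5, N_5=12]  = 23.
Change = 13 − 23 = -10.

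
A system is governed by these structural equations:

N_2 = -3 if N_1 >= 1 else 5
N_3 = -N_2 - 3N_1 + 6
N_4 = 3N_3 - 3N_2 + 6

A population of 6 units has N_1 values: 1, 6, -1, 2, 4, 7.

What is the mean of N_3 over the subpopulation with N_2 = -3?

-3

Conditioning on N_2=-3 selects the 5 unit(s) with N_1 ∈ {1, 6, 2, 4, 7}. Their N_3 values: 6, -9, 3, -3, -12. Mean = -3.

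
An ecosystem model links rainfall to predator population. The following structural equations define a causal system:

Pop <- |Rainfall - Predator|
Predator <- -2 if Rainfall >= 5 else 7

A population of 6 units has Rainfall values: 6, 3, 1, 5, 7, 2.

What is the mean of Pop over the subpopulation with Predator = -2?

E[Pop|Predator=-2] averages over only the 3 units with Predator=-2 (Rainfall = 6, 5, 7): Pop = 8, 7, 9, mean 8.

8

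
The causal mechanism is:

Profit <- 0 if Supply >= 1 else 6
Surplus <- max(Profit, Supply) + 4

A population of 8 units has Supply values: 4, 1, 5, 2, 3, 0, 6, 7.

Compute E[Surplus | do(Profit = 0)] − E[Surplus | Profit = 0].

The intervention sets Profit=0 in all 8 units regardless of Supply. Recomputing Surplus per unit gives 8, 5, 9, 6, 7, 4, 10, 11; average 7.5.
E[Surplus|Profit=0] averages over only the 7 units with Profit=0 (Supply = 4, 1, 5, 2, 3, 6, 7): Surplus = 8, 5, 9, 6, 7, 10, 11, mean 8.
Difference = 7.5 − 8 = -0.5.

-0.5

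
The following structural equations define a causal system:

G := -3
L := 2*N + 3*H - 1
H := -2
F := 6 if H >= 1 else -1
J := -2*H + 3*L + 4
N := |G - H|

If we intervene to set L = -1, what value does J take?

Under do(L=-1), the mechanism L := 2*N + 3*H - 1 is discarded; L is fixed at -1.
J = -2*H + 3*L + 4  [with H=-2, L=-1]  = 5

5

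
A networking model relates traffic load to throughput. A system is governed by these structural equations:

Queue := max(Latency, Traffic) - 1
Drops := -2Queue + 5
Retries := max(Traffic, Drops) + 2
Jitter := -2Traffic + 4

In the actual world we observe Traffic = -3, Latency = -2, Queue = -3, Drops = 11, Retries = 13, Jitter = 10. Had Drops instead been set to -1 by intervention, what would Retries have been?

Intervening sets Drops = -1 and removes its equation (Drops := -2Queue + 5).
Retries = max(Traffic, Drops) + 2  [with Traffic=-3, Drops=-1]  = 1

1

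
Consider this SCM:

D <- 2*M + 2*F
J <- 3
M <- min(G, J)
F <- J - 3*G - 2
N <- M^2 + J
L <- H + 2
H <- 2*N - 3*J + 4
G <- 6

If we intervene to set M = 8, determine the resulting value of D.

-18

The intervention breaks the incoming arrows to M: M <- min(G, J) no longer applies, and M = 8.
F = J - 3*G - 2  [with J=3, G=6]  = -17
D = 2*M + 2*F  [with M=8, F=-17]  = -18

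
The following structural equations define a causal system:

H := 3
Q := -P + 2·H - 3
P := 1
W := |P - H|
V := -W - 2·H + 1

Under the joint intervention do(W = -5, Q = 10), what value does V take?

The joint intervention fixes W = -5, Q = 10, removing each variable's own equation.
V = -W - 2·H + 1  [with W=-5, H=3]  = 0

0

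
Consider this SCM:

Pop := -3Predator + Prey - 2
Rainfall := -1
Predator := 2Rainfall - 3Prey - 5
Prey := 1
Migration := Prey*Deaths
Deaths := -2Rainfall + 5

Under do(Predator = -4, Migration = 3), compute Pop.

Setting Predator = -4, Migration = 3 by intervention discards those variables' equations.
Pop = -3Predator + Prey - 2  [with Predator=-4, Prey=1]  = 11

11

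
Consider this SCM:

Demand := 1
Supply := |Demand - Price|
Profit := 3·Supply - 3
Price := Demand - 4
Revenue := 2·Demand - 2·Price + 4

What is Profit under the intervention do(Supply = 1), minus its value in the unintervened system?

do(Supply=1) replaces the equation Supply := |Demand - Price| with the constant Supply = 1.
Profit = 3·Supply - 3  [with Supply=1]  = 0
Without intervention: Price = Demand - 4  [with Demand=1]  = -3; Supply = |Demand - Price|  [with Demand=1, Price=-3]  = 4; Profit = 3·Supply - 3  [with Supply=4]  = 9.
Change = 0 − 9 = -9.

-9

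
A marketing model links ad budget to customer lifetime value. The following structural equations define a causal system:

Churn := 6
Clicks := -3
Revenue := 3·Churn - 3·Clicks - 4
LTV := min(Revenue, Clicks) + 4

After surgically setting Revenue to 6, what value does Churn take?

Under do(Revenue=6), the mechanism Revenue := 3·Churn - 3·Clicks - 4 is discarded; Revenue is fixed at 6.
Since Churn is not a descendant of the intervened variable, it is unaffected.

6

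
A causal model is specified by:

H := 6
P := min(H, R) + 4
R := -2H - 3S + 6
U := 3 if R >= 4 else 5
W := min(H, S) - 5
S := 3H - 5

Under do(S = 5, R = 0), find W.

0

Setting S = 5, R = 0 by intervention discards those variables' equations.
W = min(H, S) - 5  [with H=6, S=5]  = 0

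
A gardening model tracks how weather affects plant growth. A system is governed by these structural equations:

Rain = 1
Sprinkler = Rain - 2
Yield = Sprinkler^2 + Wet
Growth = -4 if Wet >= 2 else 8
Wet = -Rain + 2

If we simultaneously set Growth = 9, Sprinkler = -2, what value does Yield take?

The joint intervention fixes Growth = 9, Sprinkler = -2, removing each variable's own equation.
Wet = -Rain + 2  [with Rain=1]  = 1
Yield = Sprinkler^2 + Wet  [with Sprinkler=-2, Wet=1]  = 5

5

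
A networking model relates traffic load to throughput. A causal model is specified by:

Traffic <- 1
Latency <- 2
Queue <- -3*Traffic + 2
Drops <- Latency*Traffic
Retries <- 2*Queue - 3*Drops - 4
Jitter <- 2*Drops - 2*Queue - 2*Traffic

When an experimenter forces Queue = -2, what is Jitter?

6

The intervention breaks the incoming arrows to Queue: Queue <- -3*Traffic + 2 no longer applies, and Queue = -2.
Drops = Latency*Traffic  [with Latency=2, Traffic=1]  = 2
Jitter = 2*Drops - 2*Queue - 2*Traffic  [with Drops=2, Queue=-2, Traffic=1]  = 6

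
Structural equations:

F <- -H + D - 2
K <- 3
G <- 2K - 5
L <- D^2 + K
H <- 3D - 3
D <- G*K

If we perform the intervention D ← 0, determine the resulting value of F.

The intervention breaks the incoming arrows to D: D <- G*K no longer applies, and D = 0.
H = 3D - 3  [with D=0]  = -3
F = -H + D - 2  [with H=-3, D=0]  = 1

1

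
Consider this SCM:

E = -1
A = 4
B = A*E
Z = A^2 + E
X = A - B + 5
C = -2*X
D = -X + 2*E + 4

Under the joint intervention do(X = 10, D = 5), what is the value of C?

Under do(X = 10, D = 5), each intervened variable's structural equation is replaced by its fixed value.
C = -2*X  [with X=10]  = -20

-20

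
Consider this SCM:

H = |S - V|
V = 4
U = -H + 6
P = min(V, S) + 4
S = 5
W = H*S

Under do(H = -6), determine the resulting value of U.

12

Under do(H=-6), the mechanism H = |S - V| is discarded; H is fixed at -6.
U = -H + 6  [with H=-6]  = 12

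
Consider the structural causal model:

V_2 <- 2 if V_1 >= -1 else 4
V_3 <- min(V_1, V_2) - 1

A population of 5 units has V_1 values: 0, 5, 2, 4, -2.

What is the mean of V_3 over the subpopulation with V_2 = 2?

Conditioning on V_2=2 selects the 4 unit(s) with V_1 ∈ {0, 5, 2, 4}. Their V_3 values: -1, 1, 1, 1. Mean = 0.5.

0.5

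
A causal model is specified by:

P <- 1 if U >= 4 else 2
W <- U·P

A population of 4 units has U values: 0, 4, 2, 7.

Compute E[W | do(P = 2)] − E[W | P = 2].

4.5

Under do(P=2), P's equation is replaced by P=2 for every unit. Per-unit W: 0, 8, 4, 14. Mean = 6.5.
Conditioning on P=2 selects the 2 unit(s) with U ∈ {0, 2}. Their W values: 0, 4. Mean = 2.
Difference = 6.5 − 2 = 4.5.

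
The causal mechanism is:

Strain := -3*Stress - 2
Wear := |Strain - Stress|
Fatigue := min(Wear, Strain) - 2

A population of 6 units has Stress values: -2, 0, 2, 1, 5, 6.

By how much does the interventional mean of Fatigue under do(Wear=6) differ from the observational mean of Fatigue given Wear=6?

Every unit gets Wear=6 under the intervention. Fatigue values become 2, -4, -10, -7, -19, -22; E[Fatigue|do(Wear=6)] = -10.
E[Fatigue|Wear=6] averages over only the 2 units with Wear=6 (Stress = -2, 1): Fatigue = 2, -7, mean -2.5.
Difference = -10 − (-2.5) = -7.5.

-7.5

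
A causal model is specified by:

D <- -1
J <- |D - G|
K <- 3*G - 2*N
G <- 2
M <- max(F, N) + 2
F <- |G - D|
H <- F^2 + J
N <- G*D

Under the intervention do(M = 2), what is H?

12

do(M=2) replaces the equation M <- max(F, N) + 2 with the constant M = 2.
H is not downstream of the intervention, so its value is determined by the original equations.
F = |G - D|  [with G=2, D=-1]  = 3
J = |D - G|  [with D=-1, G=2]  = 3
H = F^2 + J  [with F=3, J=3]  = 12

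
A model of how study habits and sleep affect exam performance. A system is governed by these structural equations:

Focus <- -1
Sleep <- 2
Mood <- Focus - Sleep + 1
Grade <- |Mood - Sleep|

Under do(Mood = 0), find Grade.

2

The intervention breaks the incoming arrows to Mood: Mood <- Focus - Sleep + 1 no longer applies, and Mood = 0.
Grade = |Mood - Sleep|  [with Mood=0, Sleep=2]  = 2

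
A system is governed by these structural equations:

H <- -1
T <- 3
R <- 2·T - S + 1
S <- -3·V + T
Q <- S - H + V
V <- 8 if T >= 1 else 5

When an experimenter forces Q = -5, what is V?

do(Q=-5) replaces the equation Q <- S - H + V with the constant Q = -5.
V is not downstream of the intervention, so its value is determined by the original equations.
V = 8 if T >= 1 else 5  [with T=3]  = 8

8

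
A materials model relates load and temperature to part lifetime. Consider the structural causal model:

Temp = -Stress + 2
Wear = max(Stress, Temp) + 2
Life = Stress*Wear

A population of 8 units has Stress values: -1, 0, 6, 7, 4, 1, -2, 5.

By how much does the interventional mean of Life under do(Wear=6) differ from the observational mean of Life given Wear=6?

9

do(Wear=6) breaks Wear's dependence on Stress. With Wear=6 fixed, Life across the units is -6, 0, 36, 42, 24, 6, -12, 30, mean 15.
Conditioning on Wear=6 selects the 2 unit(s) with Stress ∈ {4, -2}. Their Life values: 24, -12. Mean = 6.
Difference = 15 − 6 = 9.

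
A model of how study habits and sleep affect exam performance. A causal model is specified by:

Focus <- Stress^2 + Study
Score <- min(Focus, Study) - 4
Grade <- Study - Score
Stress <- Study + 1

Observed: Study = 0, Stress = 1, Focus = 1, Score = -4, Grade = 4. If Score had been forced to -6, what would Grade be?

Intervening sets Score = -6 and removes its equation (Score <- min(Focus, Study) - 4).
Grade = Study - Score  [with Study=0, Score=-6]  = 6

6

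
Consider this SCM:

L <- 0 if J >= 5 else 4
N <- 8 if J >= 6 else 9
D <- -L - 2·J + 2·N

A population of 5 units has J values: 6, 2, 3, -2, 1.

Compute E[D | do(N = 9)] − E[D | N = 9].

-1.2

do(N=9) breaks N's dependence on J. With N=9 fixed, D across the units is 6, 10, 8, 18, 12, mean 10.8.
Conditioning on N=9 selects the 4 unit(s) with J ∈ {2, 3, -2, 1}. Their D values: 10, 8, 18, 12. Mean = 12.
Difference = 10.8 − 12 = -1.2.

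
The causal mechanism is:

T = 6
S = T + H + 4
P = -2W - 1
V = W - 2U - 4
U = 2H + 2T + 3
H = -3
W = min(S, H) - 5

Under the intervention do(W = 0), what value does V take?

The intervention breaks the incoming arrows to W: W = min(S, H) - 5 no longer applies, and W = 0.
U = 2H + 2T + 3  [with H=-3, T=6]  = 9
V = W - 2U - 4  [with W=0, U=9]  = -22

-22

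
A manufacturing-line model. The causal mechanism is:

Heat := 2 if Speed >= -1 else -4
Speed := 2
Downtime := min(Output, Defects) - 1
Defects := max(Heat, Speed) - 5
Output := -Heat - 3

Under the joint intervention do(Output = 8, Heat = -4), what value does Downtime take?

The joint intervention fixes Output = 8, Heat = -4, removing each variable's own equation.
Defects = max(Heat, Speed) - 5  [with Heat=-4, Speed=2]  = -3
Downtime = min(Output, Defects) - 1  [with Output=8, Defects=-3]  = -4

-4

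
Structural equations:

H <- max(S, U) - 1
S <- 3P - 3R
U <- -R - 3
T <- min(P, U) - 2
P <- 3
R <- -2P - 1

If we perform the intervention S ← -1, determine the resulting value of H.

3

do(S=-1) replaces the equation S <- 3P - 3R with the constant S = -1.
R = -2P - 1  [with P=3]  = -7
U = -R - 3  [with R=-7]  = 4
H = max(S, U) - 1  [with S=-1, U=4]  = 3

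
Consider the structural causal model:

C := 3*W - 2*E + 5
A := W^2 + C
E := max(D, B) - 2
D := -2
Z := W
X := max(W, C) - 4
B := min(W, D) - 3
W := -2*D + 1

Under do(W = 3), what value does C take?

22

do(W=3) replaces the equation W := -2*D + 1 with the constant W = 3.
B = min(W, D) - 3  [with W=3, D=-2]  = -5
E = max(D, B) - 2  [with D=-2, B=-5]  = -4
C = 3*W - 2*E + 5  [with W=3, E=-4]  = 22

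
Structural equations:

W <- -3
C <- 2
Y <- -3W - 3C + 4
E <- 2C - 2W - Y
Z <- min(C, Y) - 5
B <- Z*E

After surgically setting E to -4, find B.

Under do(E=-4), the mechanism E <- 2C - 2W - Y is discarded; E is fixed at -4.
Y = -3W - 3C + 4  [with W=-3, C=2]  = 7
Z = min(C, Y) - 5  [with C=2, Y=7]  = -3
B = Z*E  [with Z=-3, E=-4]  = 12

12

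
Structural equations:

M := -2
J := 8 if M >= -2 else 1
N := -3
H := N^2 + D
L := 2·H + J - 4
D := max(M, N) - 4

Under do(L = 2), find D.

-6

do(L=2) replaces the equation L := 2·H + J - 4 with the constant L = 2.
No directed path runs from L to D, so D keeps its natural value.
D = max(M, N) - 4  [with M=-2, N=-3]  = -6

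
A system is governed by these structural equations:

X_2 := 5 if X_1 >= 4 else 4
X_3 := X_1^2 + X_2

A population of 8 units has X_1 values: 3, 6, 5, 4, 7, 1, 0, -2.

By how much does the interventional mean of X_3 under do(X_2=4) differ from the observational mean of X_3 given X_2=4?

Every unit gets X_2=4 under the intervention. X_3 values become 13, 40, 29, 20, 53, 5, 4, 8; E[X_3|do(X_2=4)] = 21.5.
E[X_3|X_2=4] averages over only the 4 units with X_2=4 (X_1 = 3, 1, 0, -2): X_3 = 13, 5, 4, 8, mean 7.5.
Difference = 21.5 − 7.5 = 14.

14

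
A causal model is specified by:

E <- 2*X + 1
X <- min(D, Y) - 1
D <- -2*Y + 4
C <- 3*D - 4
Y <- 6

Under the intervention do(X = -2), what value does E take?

Intervening sets X = -2 and removes its equation (X <- min(D, Y) - 1).
E = 2*X + 1  [with X=-2]  = -3

-3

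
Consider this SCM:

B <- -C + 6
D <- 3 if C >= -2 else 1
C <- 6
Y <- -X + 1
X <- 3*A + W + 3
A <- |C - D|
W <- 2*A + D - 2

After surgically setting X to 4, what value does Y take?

-3

Intervening sets X = 4 and removes its equation (X <- 3*A + W + 3).
Y = -X + 1  [with X=4]  = -3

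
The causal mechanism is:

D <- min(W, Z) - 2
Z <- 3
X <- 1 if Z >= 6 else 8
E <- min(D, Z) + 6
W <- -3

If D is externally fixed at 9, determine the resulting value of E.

9

do(D=9) replaces the equation D <- min(W, Z) - 2 with the constant D = 9.
E = min(D, Z) + 6  [with D=9, Z=3]  = 9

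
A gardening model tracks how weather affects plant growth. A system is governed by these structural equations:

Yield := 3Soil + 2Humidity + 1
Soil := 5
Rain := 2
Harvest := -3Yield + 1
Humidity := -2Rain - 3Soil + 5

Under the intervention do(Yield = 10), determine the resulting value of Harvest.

Intervening sets Yield = 10 and removes its equation (Yield := 3Soil + 2Humidity + 1).
Harvest = -3Yield + 1  [with Yield=10]  = -29

-29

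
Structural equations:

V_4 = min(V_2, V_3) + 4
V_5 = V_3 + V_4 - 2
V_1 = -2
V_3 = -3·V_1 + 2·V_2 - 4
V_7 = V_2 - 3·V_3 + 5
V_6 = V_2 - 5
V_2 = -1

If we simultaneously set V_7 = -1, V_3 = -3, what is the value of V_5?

-4

Under do(V_7 = -1, V_3 = -3), each intervened variable's structural equation is replaced by its fixed value.
V_4 = min(V_2, V_3) + 4  [with V_2=-1, V_3=-3]  = 1
V_5 = V_3 + V_4 - 2  [with V_3=-3, V_4=1]  = -4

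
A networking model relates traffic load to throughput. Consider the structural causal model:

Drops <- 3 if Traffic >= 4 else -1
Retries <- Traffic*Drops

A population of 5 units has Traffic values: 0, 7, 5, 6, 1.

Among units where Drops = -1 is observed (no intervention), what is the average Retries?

Conditioning on Drops=-1 selects the 2 unit(s) with Traffic ∈ {0, 1}. Their Retries values: 0, -1. Mean = -0.5.

-0.5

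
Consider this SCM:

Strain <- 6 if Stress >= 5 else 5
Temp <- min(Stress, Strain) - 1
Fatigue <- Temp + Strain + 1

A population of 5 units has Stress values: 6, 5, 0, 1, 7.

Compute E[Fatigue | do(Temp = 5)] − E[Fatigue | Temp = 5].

-0.4

Every unit gets Temp=5 under the intervention. Fatigue values become 12, 12, 11, 11, 12; E[Fatigue|do(Temp=5)] = 11.6.
E[Fatigue|Temp=5] averages over only the 2 units with Temp=5 (Stress = 6, 7): Fatigue = 12, 12, mean 12.
Difference = 11.6 − 12 = -0.4.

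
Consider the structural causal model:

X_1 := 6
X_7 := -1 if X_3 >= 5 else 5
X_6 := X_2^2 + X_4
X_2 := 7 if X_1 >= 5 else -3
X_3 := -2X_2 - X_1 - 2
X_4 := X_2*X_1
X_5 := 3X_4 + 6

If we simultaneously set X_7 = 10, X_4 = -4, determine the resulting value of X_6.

45

Setting X_7 = 10, X_4 = -4 by intervention discards those variables' equations.
X_2 = 7 if X_1 >= 5 else -3  [with X_1=6]  = 7
X_6 = X_2^2 + X_4  [with X_2=7, X_4=-4]  = 45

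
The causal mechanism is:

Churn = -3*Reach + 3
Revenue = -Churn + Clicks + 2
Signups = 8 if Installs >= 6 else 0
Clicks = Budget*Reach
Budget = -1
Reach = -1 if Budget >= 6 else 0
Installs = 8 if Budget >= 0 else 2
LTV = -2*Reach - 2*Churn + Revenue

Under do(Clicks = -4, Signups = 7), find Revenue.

Under do(Clicks = -4, Signups = 7), each intervened variable's structural equation is replaced by its fixed value.
Reach = -1 if Budget >= 6 else 0  [with Budget=-1]  = 0
Churn = -3*Reach + 3  [with Reach=0]  = 3
Revenue = -Churn + Clicks + 2  [with Churn=3, Clicks=-4]  = -5

-5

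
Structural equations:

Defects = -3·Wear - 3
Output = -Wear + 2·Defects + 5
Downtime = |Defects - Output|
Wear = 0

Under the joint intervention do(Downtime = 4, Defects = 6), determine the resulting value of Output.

17

Setting Downtime = 4, Defects = 6 by intervention discards those variables' equations.
Output = -Wear + 2·Defects + 5  [with Wear=0, Defects=6]  = 17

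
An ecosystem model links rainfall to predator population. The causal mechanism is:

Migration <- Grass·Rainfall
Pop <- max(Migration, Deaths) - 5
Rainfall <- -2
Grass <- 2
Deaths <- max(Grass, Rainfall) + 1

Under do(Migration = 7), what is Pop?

2

Intervening sets Migration = 7 and removes its equation (Migration <- Grass·Rainfall).
Deaths = max(Grass, Rainfall) + 1  [with Grass=2, Rainfall=-2]  = 3
Pop = max(Migration, Deaths) - 5  [with Migration=7, Deaths=3]  = 2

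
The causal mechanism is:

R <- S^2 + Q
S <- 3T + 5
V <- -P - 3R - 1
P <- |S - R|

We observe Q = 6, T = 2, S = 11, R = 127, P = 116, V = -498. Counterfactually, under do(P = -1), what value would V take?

The intervention breaks the incoming arrows to P: P <- |S - R| no longer applies, and P = -1.
S = 3T + 5  [with T=2]  = 11
R = S^2 + Q  [with S=11, Q=6]  = 127
V = -P - 3R - 1  [with P=-1, R=127]  = -381

-381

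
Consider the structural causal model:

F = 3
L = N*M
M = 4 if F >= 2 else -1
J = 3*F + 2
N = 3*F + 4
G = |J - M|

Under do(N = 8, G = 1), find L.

32

Setting N = 8, G = 1 by intervention discards those variables' equations.
M = 4 if F >= 2 else -1  [with F=3]  = 4
L = N*M  [with N=8, M=4]  = 32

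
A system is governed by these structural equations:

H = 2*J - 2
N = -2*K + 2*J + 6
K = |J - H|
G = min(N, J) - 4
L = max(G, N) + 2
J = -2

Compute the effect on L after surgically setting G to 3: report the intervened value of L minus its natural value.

The intervention breaks the incoming arrows to G: G = min(N, J) - 4 no longer applies, and G = 3.
H = 2*J - 2  [with J=-2]  = -6
K = |J - H|  [with J=-2, H=-6]  = 4
N = -2*K + 2*J + 6  [with K=4, J=-2]  = -6
L = max(G, N) + 2  [with G=3, N=-6]  = 5
Without intervention: H = 2*J - 2  [with J=-2]  = -6; K = |J - H|  [with J=-2, H=-6]  = 4; N = -2*K + 2*J + 6  [with K=4, J=-2]  = -6; G = min(N, J) - 4  [with N=-6, J=-2]  = -10; L = max(G, N) + 2  [with G=-10, N=-6]  = -4.
Change = 5 − (-4) = 9.

9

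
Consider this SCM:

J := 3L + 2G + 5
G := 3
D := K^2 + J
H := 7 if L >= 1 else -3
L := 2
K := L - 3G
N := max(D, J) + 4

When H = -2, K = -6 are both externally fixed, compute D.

53

The joint intervention fixes H = -2, K = -6, removing each variable's own equation.
J = 3L + 2G + 5  [with L=2, G=3]  = 17
D = K^2 + J  [with K=-6, J=17]  = 53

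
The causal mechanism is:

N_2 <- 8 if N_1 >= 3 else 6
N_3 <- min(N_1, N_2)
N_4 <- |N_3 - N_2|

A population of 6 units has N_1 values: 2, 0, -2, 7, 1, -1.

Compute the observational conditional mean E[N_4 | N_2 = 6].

E[N_4|N_2=6] averages over only the 5 units with N_2=6 (N_1 = 2, 0, -2, 1, -1): N_4 = 4, 6, 8, 5, 7, mean 6.

6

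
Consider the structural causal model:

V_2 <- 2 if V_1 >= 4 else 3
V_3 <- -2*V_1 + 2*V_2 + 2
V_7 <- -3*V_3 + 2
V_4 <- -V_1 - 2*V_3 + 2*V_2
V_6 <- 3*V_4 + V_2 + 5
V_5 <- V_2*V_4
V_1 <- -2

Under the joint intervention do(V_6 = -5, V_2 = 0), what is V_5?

The joint intervention fixes V_6 = -5, V_2 = 0, removing each variable's own equation.
V_3 = -2*V_1 + 2*V_2 + 2  [with V_1=-2, V_2=0]  = 6
V_4 = -V_1 - 2*V_3 + 2*V_2  [with V_1=-2, V_3=6, V_2=0]  = -10
V_5 = V_2*V_4  [with V_2=0, V_4=-10]  = 0

0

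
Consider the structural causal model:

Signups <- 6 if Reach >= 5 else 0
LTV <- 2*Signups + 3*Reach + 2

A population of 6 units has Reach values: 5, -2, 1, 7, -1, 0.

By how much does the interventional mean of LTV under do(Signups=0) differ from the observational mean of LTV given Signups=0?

6.5

Under do(Signups=0), Signups's equation is replaced by Signups=0 for every unit. Per-unit LTV: 17, -4, 5, 23, -1, 2. Mean = 7.
Conditioning on Signups=0 selects the 4 unit(s) with Reach ∈ {-2, 1, -1, 0}. Their LTV values: -4, 5, -1, 2. Mean = 0.5.
Difference = 7 − 0.5 = 6.5.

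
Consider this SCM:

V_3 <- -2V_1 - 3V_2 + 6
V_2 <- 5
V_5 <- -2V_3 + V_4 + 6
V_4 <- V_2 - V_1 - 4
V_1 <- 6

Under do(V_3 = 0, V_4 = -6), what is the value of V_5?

Setting V_3 = 0, V_4 = -6 by intervention discards those variables' equations.
V_5 = -2V_3 + V_4 + 6  [with V_3=0, V_4=-6]  = 0

0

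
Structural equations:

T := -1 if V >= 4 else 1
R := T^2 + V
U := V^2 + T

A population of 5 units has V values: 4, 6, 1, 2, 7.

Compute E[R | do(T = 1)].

The intervention sets T=1 in all 5 units regardless of V. Recomputing R per unit gives 5, 7, 2, 3, 8; average 5.

5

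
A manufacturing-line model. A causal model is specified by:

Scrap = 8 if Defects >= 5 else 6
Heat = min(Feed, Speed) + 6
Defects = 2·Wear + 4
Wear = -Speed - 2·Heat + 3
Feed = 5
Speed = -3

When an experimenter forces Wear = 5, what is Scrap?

Under do(Wear=5), the mechanism Wear = -Speed - 2·Heat + 3 is discarded; Wear is fixed at 5.
Defects = 2·Wear + 4  [with Wear=5]  = 14
Scrap = 8 if Defects >= 5 else 6  [with Defects=14]  = 8

8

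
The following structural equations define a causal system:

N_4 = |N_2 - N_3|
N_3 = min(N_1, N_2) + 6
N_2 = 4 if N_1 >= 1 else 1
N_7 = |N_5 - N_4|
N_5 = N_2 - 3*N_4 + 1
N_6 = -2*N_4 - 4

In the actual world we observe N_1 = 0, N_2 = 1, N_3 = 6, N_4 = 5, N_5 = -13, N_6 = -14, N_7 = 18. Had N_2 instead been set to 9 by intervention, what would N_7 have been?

2

Under do(N_2=9), the mechanism N_2 = 4 if N_1 >= 1 else 1 is discarded; N_2 is fixed at 9.
N_3 = min(N_1, N_2) + 6  [with N_1=0, N_2=9]  = 6
N_4 = |N_2 - N_3|  [with N_2=9, N_3=6]  = 3
N_5 = N_2 - 3*N_4 + 1  [with N_2=9, N_4=3]  = 1
N_7 = |N_5 - N_4|  [with N_5=1, N_4=3]  = 2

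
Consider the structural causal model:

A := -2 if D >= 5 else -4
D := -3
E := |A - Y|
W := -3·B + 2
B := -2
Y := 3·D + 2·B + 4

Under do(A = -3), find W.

do(A=-3) replaces the equation A := -2 if D >= 5 else -4 with the constant A = -3.
W is not downstream of the intervention, so its value is determined by the original equations.
W = -3·B + 2  [with B=-2]  = 8

8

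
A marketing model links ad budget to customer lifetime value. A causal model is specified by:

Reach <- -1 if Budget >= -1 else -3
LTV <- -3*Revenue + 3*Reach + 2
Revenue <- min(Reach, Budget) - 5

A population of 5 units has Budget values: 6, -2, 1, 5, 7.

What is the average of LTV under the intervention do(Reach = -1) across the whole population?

17.6

The intervention sets Reach=-1 in all 5 units regardless of Budget. Recomputing LTV per unit gives 17, 20, 17, 17, 17; average 17.6.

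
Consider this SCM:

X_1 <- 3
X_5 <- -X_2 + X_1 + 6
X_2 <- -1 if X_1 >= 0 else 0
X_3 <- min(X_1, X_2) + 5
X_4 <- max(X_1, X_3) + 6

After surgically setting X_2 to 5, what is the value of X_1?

Under do(X_2=5), the mechanism X_2 <- -1 if X_1 >= 0 else 0 is discarded; X_2 is fixed at 5.
X_1 is not downstream of the intervention, so its value is determined by the original equations.

3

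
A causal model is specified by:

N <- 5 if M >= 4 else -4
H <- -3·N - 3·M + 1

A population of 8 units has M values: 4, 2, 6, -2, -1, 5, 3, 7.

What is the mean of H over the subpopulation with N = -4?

E[H|N=-4] averages over only the 4 units with N=-4 (M = 2, -2, -1, 3): H = 7, 19, 16, 4, mean 11.5.

11.5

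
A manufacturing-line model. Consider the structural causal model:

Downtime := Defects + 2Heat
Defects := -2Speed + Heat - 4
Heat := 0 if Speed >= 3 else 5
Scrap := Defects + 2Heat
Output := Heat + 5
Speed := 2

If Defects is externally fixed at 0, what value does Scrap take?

10

The intervention breaks the incoming arrows to Defects: Defects := -2Speed + Heat - 4 no longer applies, and Defects = 0.
Heat = 0 if Speed >= 3 else 5  [with Speed=2]  = 5
Scrap = Defects + 2Heat  [with Defects=0, Heat=5]  = 10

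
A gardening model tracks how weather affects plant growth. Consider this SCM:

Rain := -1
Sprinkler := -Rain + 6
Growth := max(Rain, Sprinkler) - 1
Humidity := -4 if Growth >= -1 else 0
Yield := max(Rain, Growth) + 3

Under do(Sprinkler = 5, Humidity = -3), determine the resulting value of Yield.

Setting Sprinkler = 5, Humidity = -3 by intervention discards those variables' equations.
Growth = max(Rain, Sprinkler) - 1  [with Rain=-1, Sprinkler=5]  = 4
Yield = max(Rain, Growth) + 3  [with Rain=-1, Growth=4]  = 7

7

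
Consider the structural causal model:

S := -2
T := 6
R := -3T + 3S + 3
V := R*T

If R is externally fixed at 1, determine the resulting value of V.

The intervention breaks the incoming arrows to R: R := -3T + 3S + 3 no longer applies, and R = 1.
V = R*T  [with R=1, T=6]  = 6

6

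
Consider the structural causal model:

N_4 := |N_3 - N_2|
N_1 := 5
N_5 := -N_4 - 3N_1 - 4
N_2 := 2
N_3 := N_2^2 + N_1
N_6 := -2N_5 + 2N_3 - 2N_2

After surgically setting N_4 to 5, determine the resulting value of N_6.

62

Under do(N_4=5), the mechanism N_4 := |N_3 - N_2| is discarded; N_4 is fixed at 5.
N_3 = N_2^2 + N_1  [with N_2=2, N_1=5]  = 9
N_5 = -N_4 - 3N_1 - 4  [with N_4=5, N_1=5]  = -24
N_6 = -2N_5 + 2N_3 - 2N_2  [with N_5=-24, N_3=9, N_2=2]  = 62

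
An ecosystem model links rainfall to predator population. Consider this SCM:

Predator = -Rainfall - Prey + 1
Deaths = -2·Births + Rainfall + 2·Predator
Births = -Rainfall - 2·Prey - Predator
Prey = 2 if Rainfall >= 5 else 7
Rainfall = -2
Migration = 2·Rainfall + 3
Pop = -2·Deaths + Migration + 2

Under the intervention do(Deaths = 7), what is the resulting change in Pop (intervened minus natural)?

Under do(Deaths=7), the mechanism Deaths = -2·Births + Rainfall + 2·Predator is discarded; Deaths is fixed at 7.
Migration = 2·Rainfall + 3  [with Rainfall=-2]  = -1
Pop = -2·Deaths + Migration + 2  [with Deaths=7, Migration=-1]  = -13
Without intervention: Prey = 2 if Rainfall >= 5 else 7  [with Rainfall=-2]  = 7; Predator = -Rainfall - Prey + 1  [with Rainfall=-2, Prey=7]  = -4; Births = -Rainfall - 2·Prey - Predator  [with Rainfall=-2, Prey=7, Predator=-4]  = -8; Deaths = -2·Births + Rainfall + 2·Predator  [with Births=-8, Rainfall=-2, Predator=-4]  = 6; Migration = 2·Rainfall + 3  [with Rainfall=-2]  = -1; Pop = -2·Deaths + Migration + 2  [with Deaths=6, Migration=-1]  = -11.
Change = -13 − (-11) = -2.

-2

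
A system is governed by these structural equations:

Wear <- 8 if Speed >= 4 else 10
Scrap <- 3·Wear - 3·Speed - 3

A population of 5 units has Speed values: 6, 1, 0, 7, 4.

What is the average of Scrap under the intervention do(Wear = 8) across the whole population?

The intervention sets Wear=8 in all 5 units regardless of Speed. Recomputing Scrap per unit gives 3, 18, 21, 0, 9; average 10.2.

10.2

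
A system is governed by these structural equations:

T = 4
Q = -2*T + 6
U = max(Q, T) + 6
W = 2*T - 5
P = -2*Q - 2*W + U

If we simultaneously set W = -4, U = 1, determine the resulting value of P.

13

Setting W = -4, U = 1 by intervention discards those variables' equations.
Q = -2*T + 6  [with T=4]  = -2
P = -2*Q - 2*W + U  [with Q=-2, W=-4, U=1]  = 13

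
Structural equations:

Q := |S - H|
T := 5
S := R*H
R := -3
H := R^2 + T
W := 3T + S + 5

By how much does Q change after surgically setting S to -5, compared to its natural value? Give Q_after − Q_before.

Under do(S=-5), the mechanism S := R*H is discarded; S is fixed at -5.
H = R^2 + T  [with R=-3, T=5]  = 14
Q = |S - H|  [with S=-5, H=14]  = 19
Without intervention: H = R^2 + T  [with R=-3, T=5]  = 14; S = R*H  [with R=-3, H=14]  = -42; Q = |S - H|  [with S=-42, H=14]  = 56.
Change = 19 − 56 = -37.

-37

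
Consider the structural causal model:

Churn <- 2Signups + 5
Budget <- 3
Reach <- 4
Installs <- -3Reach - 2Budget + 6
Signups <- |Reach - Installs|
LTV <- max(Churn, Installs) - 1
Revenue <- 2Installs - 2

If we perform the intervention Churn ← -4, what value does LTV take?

-5

Under do(Churn=-4), the mechanism Churn <- 2Signups + 5 is discarded; Churn is fixed at -4.
Installs = -3Reach - 2Budget + 6  [with Reach=4, Budget=3]  = -12
LTV = max(Churn, Installs) - 1  [with Churn=-4, Installs=-12]  = -5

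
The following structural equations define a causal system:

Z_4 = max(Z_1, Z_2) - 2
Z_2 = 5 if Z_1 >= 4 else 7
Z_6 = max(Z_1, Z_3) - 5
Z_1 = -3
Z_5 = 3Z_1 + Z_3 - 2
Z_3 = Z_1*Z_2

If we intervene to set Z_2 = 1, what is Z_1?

-3

Under do(Z_2=1), the mechanism Z_2 = 5 if Z_1 >= 4 else 7 is discarded; Z_2 is fixed at 1.
Z_1 is not downstream of the intervention, so its value is determined by the original equations.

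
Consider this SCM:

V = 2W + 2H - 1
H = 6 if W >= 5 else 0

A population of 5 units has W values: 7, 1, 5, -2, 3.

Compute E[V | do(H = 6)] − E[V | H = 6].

-6.4

The intervention sets H=6 in all 5 units regardless of W. Recomputing V per unit gives 25, 13, 21, 7, 17; average 16.6.
E[V|H=6] averages over only the 2 units with H=6 (W = 7, 5): V = 25, 21, mean 23.
Difference = 16.6 − 23 = -6.4.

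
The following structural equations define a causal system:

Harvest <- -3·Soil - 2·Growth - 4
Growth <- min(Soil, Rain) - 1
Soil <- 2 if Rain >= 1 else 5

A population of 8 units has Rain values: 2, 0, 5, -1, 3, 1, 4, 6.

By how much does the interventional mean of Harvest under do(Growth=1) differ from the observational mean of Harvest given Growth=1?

Every unit gets Growth=1 under the intervention. Harvest values become -12, -21, -12, -21, -12, -12, -12, -12; E[Harvest|do(Growth=1)] = -14.25.
Conditioning on Growth=1 selects the 5 unit(s) with Rain ∈ {2, 5, 3, 4, 6}. Their Harvest values: -12, -12, -12, -12, -12. Mean = -12.
Difference = -14.25 − (-12) = -2.25.

-2.25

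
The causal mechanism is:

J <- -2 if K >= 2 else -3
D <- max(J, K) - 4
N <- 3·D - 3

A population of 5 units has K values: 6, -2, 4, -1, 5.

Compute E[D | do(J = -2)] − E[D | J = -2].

-2.6

The intervention sets J=-2 in all 5 units regardless of K. Recomputing D per unit gives 2, -6, 0, -5, 1; average -1.6.
E[D|J=-2] averages over only the 3 units with J=-2 (K = 6, 4, 5): D = 2, 0, 1, mean 1.
Difference = -1.6 − 1 = -2.6.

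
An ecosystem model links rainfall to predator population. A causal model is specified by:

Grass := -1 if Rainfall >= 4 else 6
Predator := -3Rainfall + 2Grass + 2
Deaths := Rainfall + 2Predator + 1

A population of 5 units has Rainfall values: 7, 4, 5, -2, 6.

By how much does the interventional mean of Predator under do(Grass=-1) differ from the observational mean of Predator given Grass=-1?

The intervention sets Grass=-1 in all 5 units regardless of Rainfall. Recomputing Predator per unit gives -21, -12, -15, 6, -18; average -12.
Conditioning on Grass=-1 selects the 4 unit(s) with Rainfall ∈ {7, 4, 5, 6}. Their Predator values: -21, -12, -15, -18. Mean = -16.5.
Difference = -12 − (-16.5) = 4.5.

4.5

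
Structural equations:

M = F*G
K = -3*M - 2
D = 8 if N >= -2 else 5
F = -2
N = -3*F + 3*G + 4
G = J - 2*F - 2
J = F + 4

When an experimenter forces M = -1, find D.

8

The intervention breaks the incoming arrows to M: M = F*G no longer applies, and M = -1.
Since D is not a descendant of the intervened variable, it is unaffected.
J = F + 4  [with F=-2]  = 2
G = J - 2*F - 2  [with J=2, F=-2]  = 4
N = -3*F + 3*G + 4  [with F=-2, G=4]  = 22
D = 8 if N >= -2 else 5  [with N=22]  = 8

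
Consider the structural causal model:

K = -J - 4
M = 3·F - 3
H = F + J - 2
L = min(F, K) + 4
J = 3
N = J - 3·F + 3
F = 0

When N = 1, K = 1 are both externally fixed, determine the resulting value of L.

Under do(N = 1, K = 1), each intervened variable's structural equation is replaced by its fixed value.
L = min(F, K) + 4  [with F=0, K=1]  = 4

4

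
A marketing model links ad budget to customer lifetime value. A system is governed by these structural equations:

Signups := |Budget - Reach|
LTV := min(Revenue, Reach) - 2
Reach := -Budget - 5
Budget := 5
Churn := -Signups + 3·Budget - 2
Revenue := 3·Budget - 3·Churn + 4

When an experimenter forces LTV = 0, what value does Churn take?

do(LTV=0) replaces the equation LTV := min(Revenue, Reach) - 2 with the constant LTV = 0.
No directed path runs from LTV to Churn, so Churn keeps its natural value.
Reach = -Budget - 5  [with Budget=5]  = -10
Signups = |Budget - Reach|  [with Budget=5, Reach=-10]  = 15
Churn = -Signups + 3·Budget - 2  [with Signups=15, Budget=5]  = -2

-2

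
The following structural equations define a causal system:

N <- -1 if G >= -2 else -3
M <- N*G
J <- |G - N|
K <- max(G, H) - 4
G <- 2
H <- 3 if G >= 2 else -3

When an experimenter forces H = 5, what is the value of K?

1

The intervention breaks the incoming arrows to H: H <- 3 if G >= 2 else -3 no longer applies, and H = 5.
K = max(G, H) - 4  [with G=2, H=5]  = 1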